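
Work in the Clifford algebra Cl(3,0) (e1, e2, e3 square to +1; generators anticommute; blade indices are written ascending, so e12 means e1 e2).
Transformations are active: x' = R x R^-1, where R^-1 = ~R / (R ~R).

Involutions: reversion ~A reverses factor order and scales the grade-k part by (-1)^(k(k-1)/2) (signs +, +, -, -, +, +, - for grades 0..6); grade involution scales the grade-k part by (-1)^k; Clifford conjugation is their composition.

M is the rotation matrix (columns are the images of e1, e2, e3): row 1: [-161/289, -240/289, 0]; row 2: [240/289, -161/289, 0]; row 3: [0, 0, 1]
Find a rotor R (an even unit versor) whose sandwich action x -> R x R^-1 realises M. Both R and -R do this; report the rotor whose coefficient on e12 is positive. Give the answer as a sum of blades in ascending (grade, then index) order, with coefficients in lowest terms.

Method: write R = a + b12*e12 + b13*e13 + b23*e23 with a^2 + b12^2 + b13^2 + b23^2 = 1 (so R^-1 = ~R). Expanding the columns R e_j ~R gives tr M = 4a^2 - 1 and, from the antisymmetric part, M21 - M12 = -4a*b12, M13 - M31 = 4a*b13, M32 - M23 = -4a*b23.
Here tr M = -33/289, so a^2 = (1 + tr M)/4 = 64/289 and a = ±8/17. Taking a = 8/17: M21 - M12 = 480/289, M13 - M31 = 0, M32 - M23 = 0, giving b12 = -15/17, b13 = 0, b23 = 0, i.e. R = 8/17 - 15/17*e12.
Its e12 coefficient is negative, so report the other preimage -R.
Answer: -8/17 + 15/17*e12. Recall the cover is two-to-one: with M of trace -33/289, both preimages act alike, and the stated e12 sign chooses the sheet.


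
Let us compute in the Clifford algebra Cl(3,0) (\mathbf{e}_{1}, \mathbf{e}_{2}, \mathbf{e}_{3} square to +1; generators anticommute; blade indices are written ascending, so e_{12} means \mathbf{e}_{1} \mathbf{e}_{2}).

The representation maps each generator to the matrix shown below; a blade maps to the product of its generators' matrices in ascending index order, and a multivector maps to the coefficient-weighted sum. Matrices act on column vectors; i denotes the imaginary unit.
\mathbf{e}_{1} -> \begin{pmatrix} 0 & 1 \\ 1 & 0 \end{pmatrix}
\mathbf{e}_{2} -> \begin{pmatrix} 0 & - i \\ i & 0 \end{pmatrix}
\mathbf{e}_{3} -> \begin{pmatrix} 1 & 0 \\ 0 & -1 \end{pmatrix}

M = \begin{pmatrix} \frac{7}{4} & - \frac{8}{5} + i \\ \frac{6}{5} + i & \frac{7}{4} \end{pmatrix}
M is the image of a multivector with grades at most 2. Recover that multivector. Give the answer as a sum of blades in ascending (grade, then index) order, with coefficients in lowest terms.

Method: 1, rho(e_{1}), rho(e_{2}), rho(e_{3}) form a trace-orthogonal basis of the 2x2 complex matrices (tr(X Y) = 2 if X = Y, else 0), so M = m0*1 + m1*rho(e_{1}) + m2*rho(e_{2}) + m3*rho(e_{3}) with m0 = tr(M)/2 = \frac{7}{4}, m1 = tr(M rho(e_{1}))/2 = - \frac{1}{5} + i, m2 = tr(M rho(e_{2}))/2 = - \frac{7 i}{5}, m3 = tr(M rho(e_{3}))/2 = 0.
Multiplying table entries, the bivector images are rho(e_{12}) = i*rho(e_{3}), rho(e_{13}) = -i*rho(e_{2}), rho(e_{23}) = i*rho(e_{1}); with real blade coefficients the real parts of m0..m3 are the coefficients of 1, e_{1}, e_{2}, e_{3} and the imaginary parts give the bivectors (e_{23}: Im m1, e_{13}: -Im m2, e_{12}: Im m3).
Answer: \frac{7}{4} - \frac{1}{5} e_{1} + \frac{7}{5} e_{13} + e_{23}


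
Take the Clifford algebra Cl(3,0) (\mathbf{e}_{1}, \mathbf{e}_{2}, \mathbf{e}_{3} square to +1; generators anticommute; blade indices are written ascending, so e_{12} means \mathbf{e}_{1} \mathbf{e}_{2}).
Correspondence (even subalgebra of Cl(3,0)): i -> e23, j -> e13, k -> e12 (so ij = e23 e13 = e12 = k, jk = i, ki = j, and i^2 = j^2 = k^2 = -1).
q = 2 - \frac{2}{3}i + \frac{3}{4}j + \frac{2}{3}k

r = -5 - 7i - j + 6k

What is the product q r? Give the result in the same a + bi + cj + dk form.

In blades: q = 2 + \frac{2}{3} e_{12} + \frac{3}{4} e_{13} - \frac{2}{3} e_{23}, r = -5 + 6 e_{12} - e_{13} - 7 e_{23}.
Distribute q over r term by term (generator squares from the signature, products reordered to ascending indices): (2)*r = -10 + 12 e_{12} - 2 e_{13} - 14 e_{23}; (\frac{2}{3} e_{12})*r = -4 - \frac{10}{3} e_{12} - \frac{14}{3} e_{13} + \frac{2}{3} e_{23}; (\frac{3}{4} e_{13})*r = \frac{3}{4} + \frac{21}{4} e_{12} - \frac{15}{4} e_{13} + \frac{9}{2} e_{23}; (-\frac{2}{3} e_{23})*r = -\frac{14}{3} + \frac{2}{3} e_{12} + 4 e_{13} + \frac{10}{3} e_{23}.
Sum: -\frac{215}{12} + \frac{175}{12} e_{12} - \frac{77}{12} e_{13} - \frac{11}{2} e_{23}; translating back through the correspondence:
Answer: -\frac{215}{12} - \frac{11}{2}i - \frac{77}{12}j + \frac{175}{12}k


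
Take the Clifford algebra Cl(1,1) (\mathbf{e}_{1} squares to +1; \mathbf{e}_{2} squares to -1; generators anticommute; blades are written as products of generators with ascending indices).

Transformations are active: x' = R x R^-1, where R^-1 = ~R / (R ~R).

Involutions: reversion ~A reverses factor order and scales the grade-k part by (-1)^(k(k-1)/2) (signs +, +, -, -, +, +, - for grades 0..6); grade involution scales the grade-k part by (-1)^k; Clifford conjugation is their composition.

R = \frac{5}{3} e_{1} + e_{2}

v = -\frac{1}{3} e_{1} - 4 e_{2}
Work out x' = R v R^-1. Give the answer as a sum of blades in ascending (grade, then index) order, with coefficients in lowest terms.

~R = \frac{5}{3} e_{1} + e_{2}, and R ~R = \frac{16}{9}, so R^-1 = ~R / (\frac{16}{9}).
R v = \frac{31}{9} - \frac{19}{3} e_{1} e_{2}
Answer: \frac{163}{24} e_{1} + \frac{63}{8} e_{2}


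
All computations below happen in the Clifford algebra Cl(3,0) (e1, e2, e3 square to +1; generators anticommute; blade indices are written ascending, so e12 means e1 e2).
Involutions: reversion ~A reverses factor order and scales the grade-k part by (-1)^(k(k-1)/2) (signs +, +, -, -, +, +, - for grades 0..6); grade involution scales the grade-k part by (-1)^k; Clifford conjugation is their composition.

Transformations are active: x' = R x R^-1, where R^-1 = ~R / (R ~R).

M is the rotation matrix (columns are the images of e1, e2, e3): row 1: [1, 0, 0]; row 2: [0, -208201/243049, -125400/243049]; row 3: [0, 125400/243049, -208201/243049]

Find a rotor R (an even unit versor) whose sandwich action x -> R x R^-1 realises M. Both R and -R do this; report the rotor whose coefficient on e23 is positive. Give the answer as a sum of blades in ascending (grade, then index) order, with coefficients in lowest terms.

Method: write R = a + b12*e12 + b13*e13 + b23*e23 with a^2 + b12^2 + b13^2 + b23^2 = 1 (so R^-1 = ~R). Expanding the columns R e_j ~R gives tr M = 4a^2 - 1 and, from the antisymmetric part, M21 - M12 = -4a*b12, M13 - M31 = 4a*b13, M32 - M23 = -4a*b23.
Here tr M = -173353/243049, so a^2 = (1 + tr M)/4 = 17424/243049 and a = ±132/493. Taking a = 132/493: M21 - M12 = 0, M13 - M31 = 0, M32 - M23 = 250800/243049, giving b12 = 0, b13 = 0, b23 = -475/493, i.e. R = 132/493 - 475/493*e23.
Its e23 coefficient is negative, so report the other preimage -R.
Answer: -132/493 + 475/493*e23. Key observation: the double cover Spin(3) -> SO(3) sends R and -R to the same matrix (trace -173353/243049 here), so the stated sign of the e23 coefficient is what selects one sheet.


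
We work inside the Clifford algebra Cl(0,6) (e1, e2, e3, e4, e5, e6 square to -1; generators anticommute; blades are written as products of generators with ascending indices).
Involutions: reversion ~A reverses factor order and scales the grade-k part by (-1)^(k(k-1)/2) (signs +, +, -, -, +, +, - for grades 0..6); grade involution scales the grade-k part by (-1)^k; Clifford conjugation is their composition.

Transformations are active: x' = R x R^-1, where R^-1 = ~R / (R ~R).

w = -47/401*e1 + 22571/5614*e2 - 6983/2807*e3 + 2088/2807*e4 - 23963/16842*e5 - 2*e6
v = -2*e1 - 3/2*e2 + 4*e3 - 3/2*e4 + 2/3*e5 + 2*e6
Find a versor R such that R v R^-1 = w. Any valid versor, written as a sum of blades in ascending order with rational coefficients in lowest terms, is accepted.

Sketch: the shared square -521/18 makes R = v + w = -849/401*e1 + 7075/2807*e2 + 4245/2807*e3 - 4245/5614*e4 - 4245/5614*e5 the natural versor; its sandwich fixes that direction, negates (v - w)/2, and sends v to w.
Answer: -849/401*e1 + 7075/2807*e2 + 4245/2807*e3 - 4245/5614*e4 - 4245/5614*e5


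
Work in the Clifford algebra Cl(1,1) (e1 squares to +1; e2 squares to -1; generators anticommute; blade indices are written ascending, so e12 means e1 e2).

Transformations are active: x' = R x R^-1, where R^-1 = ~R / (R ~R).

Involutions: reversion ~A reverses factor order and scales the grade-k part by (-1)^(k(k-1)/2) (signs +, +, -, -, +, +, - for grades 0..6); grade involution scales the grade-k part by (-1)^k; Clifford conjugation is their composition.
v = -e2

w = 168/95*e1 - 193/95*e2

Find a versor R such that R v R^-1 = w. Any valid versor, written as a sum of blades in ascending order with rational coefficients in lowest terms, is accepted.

Sketch: the shared square -1 makes R = v + w = 168/95*e1 - 288/95*e2 the natural versor; its sandwich fixes that direction, negates (v - w)/2, and sends v to w.
Answer: 168/95*e1 - 288/95*e2


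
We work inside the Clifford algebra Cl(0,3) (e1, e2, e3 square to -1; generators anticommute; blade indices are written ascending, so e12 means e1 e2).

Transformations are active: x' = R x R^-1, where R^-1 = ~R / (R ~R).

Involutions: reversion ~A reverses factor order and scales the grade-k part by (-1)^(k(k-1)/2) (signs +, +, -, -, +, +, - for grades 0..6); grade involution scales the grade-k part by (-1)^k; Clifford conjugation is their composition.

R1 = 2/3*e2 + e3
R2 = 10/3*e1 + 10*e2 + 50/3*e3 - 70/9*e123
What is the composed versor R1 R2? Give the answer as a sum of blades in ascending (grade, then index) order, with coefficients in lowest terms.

Distribute over the terms of R1 (each basis-blade product reordered to ascending indices, repeated generators contracted through their squares):
(2/3*e2) R2 = -20/3 - 20/9*e12 - 140/27*e13 + 100/9*e23
(e3) R2 = -50/3 + 70/9*e12 - 10/3*e13 - 10*e23
Summing the partial products and collecting blades:
Answer: -70/3 + 50/9*e12 - 230/27*e13 + 10/9*e23


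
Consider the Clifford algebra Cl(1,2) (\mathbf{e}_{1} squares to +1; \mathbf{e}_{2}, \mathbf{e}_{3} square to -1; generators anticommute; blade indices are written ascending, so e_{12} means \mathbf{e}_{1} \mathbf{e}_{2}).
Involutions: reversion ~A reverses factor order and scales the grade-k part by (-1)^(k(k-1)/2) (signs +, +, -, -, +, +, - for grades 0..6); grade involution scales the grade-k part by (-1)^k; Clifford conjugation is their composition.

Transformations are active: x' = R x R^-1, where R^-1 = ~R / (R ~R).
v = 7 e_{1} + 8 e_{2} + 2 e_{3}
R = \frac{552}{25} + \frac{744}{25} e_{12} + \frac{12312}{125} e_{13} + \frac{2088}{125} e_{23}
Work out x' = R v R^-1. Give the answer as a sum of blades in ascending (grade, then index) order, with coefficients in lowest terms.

~R = \frac{552}{25} - \frac{744}{25} e_{12} - \frac{12312}{125} e_{13} - \frac{2088}{125} e_{23}, and R ~R = -\frac{6137856}{625}, so R^-1 = ~R / (-\frac{6137856}{625}).
R v = -\frac{35064}{125} e_{1} - \frac{8136}{125} e_{2} - \frac{12792}{25} e_{3} - \frac{15288}{25} e_{123}
Answer: -\frac{439}{120} e_{1} + \frac{20243}{4440} e_{2} - \frac{126}{37} e_{3}


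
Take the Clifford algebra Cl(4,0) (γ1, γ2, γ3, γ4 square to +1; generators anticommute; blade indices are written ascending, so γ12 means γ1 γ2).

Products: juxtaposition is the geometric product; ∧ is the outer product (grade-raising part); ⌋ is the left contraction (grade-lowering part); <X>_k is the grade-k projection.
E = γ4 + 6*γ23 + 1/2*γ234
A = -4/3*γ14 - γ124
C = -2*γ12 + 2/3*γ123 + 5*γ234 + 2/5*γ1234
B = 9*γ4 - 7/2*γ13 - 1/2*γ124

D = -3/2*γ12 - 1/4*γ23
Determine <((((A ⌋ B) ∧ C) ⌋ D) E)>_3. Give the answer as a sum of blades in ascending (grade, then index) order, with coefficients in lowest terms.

step 1: -1/2 + 2/3*γ2
step 2: γ12 - 1/3*γ123 - 5/2*γ234 - 1/5*γ1234
step 3: 3/2
step 4: 3/2*γ4 + 9*γ23 + 3/4*γ234
step 5: 3/4*γ234
Answer: 3/4*γ234


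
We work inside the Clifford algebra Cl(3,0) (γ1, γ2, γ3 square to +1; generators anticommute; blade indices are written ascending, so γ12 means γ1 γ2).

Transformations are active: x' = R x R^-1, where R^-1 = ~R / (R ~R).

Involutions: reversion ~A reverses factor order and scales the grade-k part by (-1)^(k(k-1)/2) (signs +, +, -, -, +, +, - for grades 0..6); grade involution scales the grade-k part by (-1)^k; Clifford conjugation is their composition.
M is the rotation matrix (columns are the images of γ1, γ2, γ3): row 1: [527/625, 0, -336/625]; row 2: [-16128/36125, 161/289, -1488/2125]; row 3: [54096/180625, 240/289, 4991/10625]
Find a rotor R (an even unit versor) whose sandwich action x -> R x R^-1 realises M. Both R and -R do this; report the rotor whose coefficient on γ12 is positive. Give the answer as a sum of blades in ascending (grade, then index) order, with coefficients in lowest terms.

Method: write R = a + b12*γ12 + b13*γ13 + b23*γ23 with a^2 + b12^2 + b13^2 + b23^2 = 1 (so R^-1 = ~R). Expanding the columns R e_j ~R gives tr M = 4a^2 - 1 and, from the antisymmetric part, M21 - M12 = -4a*b12, M13 - M31 = 4a*b13, M32 - M23 = -4a*b23.
Here tr M = 13511/7225, so a^2 = (1 + tr M)/4 = 5184/7225 and a = ±72/85. Taking a = 72/85: M21 - M12 = -16128/36125, M13 - M31 = -6048/7225, M32 - M23 = 55296/36125, giving b12 = 56/425, b13 = -21/85, b23 = -192/425, i.e. R = 72/85 + 56/425*γ12 - 21/85*γ13 - 192/425*γ23.
Its γ12 coefficient is already positive.
Answer: 72/85 + 56/425*γ12 - 21/85*γ13 - 192/425*γ23. Recall the cover is two-to-one: with M of trace 13511/7225, both preimages act alike, and the stated γ12 sign chooses the sheet.


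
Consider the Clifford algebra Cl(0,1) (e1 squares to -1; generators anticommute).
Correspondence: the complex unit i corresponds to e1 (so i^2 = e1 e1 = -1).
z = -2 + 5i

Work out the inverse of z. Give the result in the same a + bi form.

In blades: z = -2 + 5*e1.
With qbar = -2 - 5*e1 (scalar fixed, mapped units negated), z qbar = 29 (the sum of squared coefficients), so z^-1 = qbar / (29) = -2/29 - 5/29*e1; translating back:
Answer: -2/29 - 5/29*i


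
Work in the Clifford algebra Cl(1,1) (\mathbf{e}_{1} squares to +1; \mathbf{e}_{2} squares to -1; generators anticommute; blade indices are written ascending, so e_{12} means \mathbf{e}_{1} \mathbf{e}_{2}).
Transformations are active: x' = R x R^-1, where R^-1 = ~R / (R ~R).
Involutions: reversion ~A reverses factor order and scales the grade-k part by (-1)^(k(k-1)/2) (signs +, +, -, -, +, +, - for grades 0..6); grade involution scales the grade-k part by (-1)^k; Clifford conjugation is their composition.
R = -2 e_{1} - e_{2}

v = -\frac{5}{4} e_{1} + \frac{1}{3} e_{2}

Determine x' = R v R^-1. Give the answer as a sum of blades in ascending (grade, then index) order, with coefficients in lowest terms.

~R = -2 e_{1} - e_{2}, and R ~R = 3, so R^-1 = ~R / (3).
R v = \frac{17}{6} - \frac{23}{12} e_{12}
Answer: -\frac{91}{36} e_{1} - \frac{20}{9} e_{2}


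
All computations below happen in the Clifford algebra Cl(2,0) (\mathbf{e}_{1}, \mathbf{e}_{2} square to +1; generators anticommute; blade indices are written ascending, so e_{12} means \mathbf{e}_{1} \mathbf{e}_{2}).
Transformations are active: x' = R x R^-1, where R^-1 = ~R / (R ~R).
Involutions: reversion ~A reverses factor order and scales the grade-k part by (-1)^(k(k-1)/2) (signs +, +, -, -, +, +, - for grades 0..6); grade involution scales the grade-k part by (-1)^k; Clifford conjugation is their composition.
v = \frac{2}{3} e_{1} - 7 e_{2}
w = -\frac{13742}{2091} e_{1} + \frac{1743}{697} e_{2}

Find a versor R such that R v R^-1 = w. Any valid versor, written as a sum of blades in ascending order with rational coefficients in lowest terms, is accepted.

Why this works: both vectors square to \frac{445}{9}, so q(v) = q(w) and R = v + w = -\frac{4116}{697} e_{1} - \frac{3136}{697} e_{2} carries v to w — its own direction survives, the complement (v - w)/2 flips.
Answer: -\frac{4116}{697} e_{1} - \frac{3136}{697} e_{2}


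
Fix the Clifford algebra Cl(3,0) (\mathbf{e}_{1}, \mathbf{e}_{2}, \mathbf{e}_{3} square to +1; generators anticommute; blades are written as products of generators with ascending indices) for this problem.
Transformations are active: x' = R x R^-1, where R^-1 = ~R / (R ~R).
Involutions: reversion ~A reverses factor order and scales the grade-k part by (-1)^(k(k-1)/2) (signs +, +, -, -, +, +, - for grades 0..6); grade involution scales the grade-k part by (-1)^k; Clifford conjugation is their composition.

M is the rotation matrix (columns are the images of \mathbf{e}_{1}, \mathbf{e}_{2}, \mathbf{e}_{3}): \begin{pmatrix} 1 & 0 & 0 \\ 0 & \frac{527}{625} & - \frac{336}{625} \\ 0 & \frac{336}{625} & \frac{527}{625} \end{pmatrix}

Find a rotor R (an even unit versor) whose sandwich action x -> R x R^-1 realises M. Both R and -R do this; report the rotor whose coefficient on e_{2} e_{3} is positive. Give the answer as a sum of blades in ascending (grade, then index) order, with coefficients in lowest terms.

Method: write R = a + b12*e_{1} e_{2} + b13*e_{1} e_{3} + b23*e_{2} e_{3} with a^2 + b12^2 + b13^2 + b23^2 = 1 (so R^-1 = ~R). Expanding the columns R e_j ~R gives tr M = 4a^2 - 1 and, from the antisymmetric part, M21 - M12 = -4a*b12, M13 - M31 = 4a*b13, M32 - M23 = -4a*b23.
Here tr M = \frac{1679}{625}, so a^2 = (1 + tr M)/4 = \frac{576}{625} and a = ±\frac{24}{25}. Taking a = \frac{24}{25}: M21 - M12 = 0, M13 - M31 = 0, M32 - M23 = \frac{672}{625}, giving b12 = 0, b13 = 0, b23 = -\frac{7}{25}, i.e. R = \frac{24}{25} - \frac{7}{25} e_{2} e_{3}.
Its e_{2} e_{3} coefficient is negative, so report the other preimage -R.
Answer: -\frac{24}{25} + \frac{7}{25} e_{2} e_{3}. Sheet selection: the two-to-one cover makes ±R indistinguishable at the matrix level (trace \frac{1679}{625}), so uniqueness comes from the required sign on e_{2} e_{3}.


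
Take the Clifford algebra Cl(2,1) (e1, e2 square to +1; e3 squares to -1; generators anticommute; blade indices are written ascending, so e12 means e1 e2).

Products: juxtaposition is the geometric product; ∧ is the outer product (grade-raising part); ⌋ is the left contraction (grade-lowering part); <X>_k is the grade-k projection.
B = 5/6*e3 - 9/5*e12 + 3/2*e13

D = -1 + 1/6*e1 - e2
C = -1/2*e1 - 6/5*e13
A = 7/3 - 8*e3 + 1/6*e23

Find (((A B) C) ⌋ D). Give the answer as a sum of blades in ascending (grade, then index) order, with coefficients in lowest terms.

step 1: 20/3 - 12*e1 - 5/36*e2 + 35/18*e3 - 89/20*e12 + 19/5*e13 + 72/5*e123
step 2: 36/25 - 17/3*e1 + 3011/200*e2 + 163/10*e3 - 5/72*e12 - 253/36*e13 - 627/50*e23 - 1/6*e123
step 3: -31391/1800 + 6/25*e1 - 36/25*e2
Answer: -31391/1800 + 6/25*e1 - 36/25*e2


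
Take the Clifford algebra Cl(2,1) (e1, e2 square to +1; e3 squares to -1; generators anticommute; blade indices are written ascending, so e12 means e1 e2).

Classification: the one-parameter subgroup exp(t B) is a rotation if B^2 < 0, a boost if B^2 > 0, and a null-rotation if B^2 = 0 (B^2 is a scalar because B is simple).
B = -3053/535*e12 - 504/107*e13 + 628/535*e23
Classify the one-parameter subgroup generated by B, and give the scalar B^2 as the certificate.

B^2 term by term: the squares give (-3053/535)^2*(e12)^2 + (-504/107)^2*(e13)^2 + (628/535)^2*(e23)^2 = 9320809/286225*(-1) + 254016/11449*(+1) + 394384/286225*(+1) = -9 (each basis 2-blade squares to minus the product of its generators' squares); cross terms between blades sharing an index anticommute and cancel. So B^2 = -9.
Answer: rotation, certificate B^2 = -9. Why this suffices: the scalar -9 survives any versor conjugation, so its sign alone determines the class however B is presented.


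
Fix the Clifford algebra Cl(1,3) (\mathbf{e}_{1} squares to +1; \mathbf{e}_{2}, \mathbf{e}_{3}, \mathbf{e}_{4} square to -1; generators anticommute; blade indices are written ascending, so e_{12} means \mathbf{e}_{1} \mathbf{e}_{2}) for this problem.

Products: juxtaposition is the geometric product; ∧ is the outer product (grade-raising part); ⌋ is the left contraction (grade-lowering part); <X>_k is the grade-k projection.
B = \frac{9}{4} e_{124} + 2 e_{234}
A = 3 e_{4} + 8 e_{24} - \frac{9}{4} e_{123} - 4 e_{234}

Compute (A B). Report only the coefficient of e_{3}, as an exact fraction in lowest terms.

step 1: -8 - 18 e_{1} + 16 e_{3} - \frac{27}{4} e_{12} + 9 e_{13} + \frac{9}{2} e_{14} - 6 e_{23} - \frac{81}{16} e_{34}
Answer: 16


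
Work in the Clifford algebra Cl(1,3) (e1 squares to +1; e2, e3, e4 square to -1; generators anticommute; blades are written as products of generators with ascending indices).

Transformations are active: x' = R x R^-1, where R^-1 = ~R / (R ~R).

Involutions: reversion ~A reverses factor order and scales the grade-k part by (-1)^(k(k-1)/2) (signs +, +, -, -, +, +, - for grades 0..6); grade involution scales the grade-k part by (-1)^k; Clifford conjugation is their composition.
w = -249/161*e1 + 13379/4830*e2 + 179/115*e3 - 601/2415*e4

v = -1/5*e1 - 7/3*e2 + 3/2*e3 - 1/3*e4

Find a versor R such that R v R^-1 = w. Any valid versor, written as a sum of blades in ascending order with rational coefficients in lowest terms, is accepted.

Take R = v + w = -1406/805*e1 + 703/1610*e2 + 703/230*e3 - 1406/2415*e4. Because q(v) = q(w) = -6989/900, conjugation by R sends v exactly to w.
Answer: -1406/805*e1 + 703/1610*e2 + 703/230*e3 - 1406/2415*e4


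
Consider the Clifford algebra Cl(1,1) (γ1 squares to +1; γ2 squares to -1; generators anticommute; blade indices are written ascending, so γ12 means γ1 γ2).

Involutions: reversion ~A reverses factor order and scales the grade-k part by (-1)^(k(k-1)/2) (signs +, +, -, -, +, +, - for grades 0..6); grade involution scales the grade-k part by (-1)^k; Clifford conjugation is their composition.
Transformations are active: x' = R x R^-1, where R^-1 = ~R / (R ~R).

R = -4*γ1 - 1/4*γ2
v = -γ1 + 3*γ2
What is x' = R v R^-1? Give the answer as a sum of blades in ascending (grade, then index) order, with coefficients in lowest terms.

~R = -4*γ1 - 1/4*γ2, and R ~R = 255/16, so R^-1 = ~R / (255/16).
R v = 19/4 - 49/4*γ12
Answer: -353/255*γ1 - 803/255*γ2


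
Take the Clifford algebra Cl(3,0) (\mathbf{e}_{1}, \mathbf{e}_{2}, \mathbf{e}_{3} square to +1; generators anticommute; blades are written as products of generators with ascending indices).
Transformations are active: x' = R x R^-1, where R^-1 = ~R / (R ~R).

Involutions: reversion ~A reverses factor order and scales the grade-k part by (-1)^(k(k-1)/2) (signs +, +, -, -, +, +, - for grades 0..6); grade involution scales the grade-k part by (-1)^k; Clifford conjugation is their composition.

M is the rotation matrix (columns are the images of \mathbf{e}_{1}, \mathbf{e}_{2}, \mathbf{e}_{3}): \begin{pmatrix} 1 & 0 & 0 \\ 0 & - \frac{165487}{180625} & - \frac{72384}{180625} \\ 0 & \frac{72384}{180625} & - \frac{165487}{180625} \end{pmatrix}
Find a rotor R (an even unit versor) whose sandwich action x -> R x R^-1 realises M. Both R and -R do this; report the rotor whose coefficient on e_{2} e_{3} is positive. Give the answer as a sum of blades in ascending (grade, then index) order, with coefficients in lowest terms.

Method: write R = a + b12*e_{1} e_{2} + b13*e_{1} e_{3} + b23*e_{2} e_{3} with a^2 + b12^2 + b13^2 + b23^2 = 1 (so R^-1 = ~R). Expanding the columns R e_j ~R gives tr M = 4a^2 - 1 and, from the antisymmetric part, M21 - M12 = -4a*b12, M13 - M31 = 4a*b13, M32 - M23 = -4a*b23.
Here tr M = -\frac{150349}{180625}, so a^2 = (1 + tr M)/4 = \frac{7569}{180625} and a = ±\frac{87}{425}. Taking a = \frac{87}{425}: M21 - M12 = 0, M13 - M31 = 0, M32 - M23 = \frac{144768}{180625}, giving b12 = 0, b13 = 0, b23 = -\frac{416}{425}, i.e. R = \frac{87}{425} - \frac{416}{425} e_{2} e_{3}.
Its e_{2} e_{3} coefficient is negative, so report the other preimage -R.
Answer: -\frac{87}{425} + \frac{416}{425} e_{2} e_{3}. Note: both R and -R realise this M (trace -\frac{150349}{180625}); the covering map identifies them, and the e_{2} e_{3}-coefficient sign is the tie-breaker.


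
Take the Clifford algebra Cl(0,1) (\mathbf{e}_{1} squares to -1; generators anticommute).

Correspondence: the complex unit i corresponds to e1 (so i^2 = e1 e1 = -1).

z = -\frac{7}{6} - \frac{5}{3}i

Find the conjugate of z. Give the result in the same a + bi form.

In blades: z = -\frac{7}{6} - \frac{5}{3} e_{1}.
Conjugation here is Clifford conjugation: the scalar is fixed and the grade-1 and grade-2 blades all flip sign, giving -\frac{7}{6} + \frac{5}{3} e_{1}; translating back:
Answer: -\frac{7}{6} + \frac{5}{3}i


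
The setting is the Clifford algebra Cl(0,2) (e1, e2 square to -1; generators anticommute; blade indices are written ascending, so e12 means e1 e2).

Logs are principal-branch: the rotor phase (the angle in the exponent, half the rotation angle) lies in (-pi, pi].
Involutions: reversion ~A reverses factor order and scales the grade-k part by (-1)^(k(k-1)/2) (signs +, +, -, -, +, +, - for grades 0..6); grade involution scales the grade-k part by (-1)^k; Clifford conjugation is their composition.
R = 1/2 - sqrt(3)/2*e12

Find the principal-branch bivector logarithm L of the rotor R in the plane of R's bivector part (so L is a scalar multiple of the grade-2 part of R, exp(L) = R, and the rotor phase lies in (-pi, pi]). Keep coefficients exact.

The scalar part of R is 1/2, so the principal-branch rotor phase is pinned; divide the bivector part by its sine to get the unit plane — L is the phase times that plane.
Concretely: cos(phase) = 1/2 gives phase = ±pi/3, and since phase/sin(phase) is even the sign is immaterial: L = (phase/sin(phase)) * <R>_2 = (2*sqrt(3)*pi/9) * <R>_2.
Answer: -pi/3*e12


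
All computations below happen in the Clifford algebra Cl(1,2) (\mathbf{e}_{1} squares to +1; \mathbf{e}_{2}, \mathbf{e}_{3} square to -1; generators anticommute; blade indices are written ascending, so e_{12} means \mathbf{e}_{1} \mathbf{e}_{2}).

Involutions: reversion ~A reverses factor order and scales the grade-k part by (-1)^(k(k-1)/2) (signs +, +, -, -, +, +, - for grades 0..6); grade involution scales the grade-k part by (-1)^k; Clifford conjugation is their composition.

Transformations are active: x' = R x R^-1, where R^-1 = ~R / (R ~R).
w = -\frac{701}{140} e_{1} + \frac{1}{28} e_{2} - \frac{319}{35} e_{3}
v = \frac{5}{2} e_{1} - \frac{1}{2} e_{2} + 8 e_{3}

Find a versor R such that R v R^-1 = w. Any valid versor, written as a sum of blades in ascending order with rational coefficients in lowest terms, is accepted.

Take R = v + w = -\frac{351}{140} e_{1} - \frac{13}{28} e_{2} - \frac{39}{35} e_{3}. Because q(v) = q(w) = -58, conjugation by R sends v exactly to w.
Answer: -\frac{351}{140} e_{1} - \frac{13}{28} e_{2} - \frac{39}{35} e_{3}


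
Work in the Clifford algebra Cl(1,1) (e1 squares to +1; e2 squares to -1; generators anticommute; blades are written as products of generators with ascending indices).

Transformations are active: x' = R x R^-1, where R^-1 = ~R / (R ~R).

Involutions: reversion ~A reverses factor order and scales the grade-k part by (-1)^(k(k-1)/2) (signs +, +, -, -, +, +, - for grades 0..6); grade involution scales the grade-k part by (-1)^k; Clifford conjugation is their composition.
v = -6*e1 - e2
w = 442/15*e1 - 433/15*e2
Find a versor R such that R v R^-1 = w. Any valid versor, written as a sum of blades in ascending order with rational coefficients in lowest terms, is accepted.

R = v + w = 352/15*e1 - 448/15*e2 works: the equal norms (35) guarantee its sandwich swaps v into w.
Answer: 352/15*e1 - 448/15*e2


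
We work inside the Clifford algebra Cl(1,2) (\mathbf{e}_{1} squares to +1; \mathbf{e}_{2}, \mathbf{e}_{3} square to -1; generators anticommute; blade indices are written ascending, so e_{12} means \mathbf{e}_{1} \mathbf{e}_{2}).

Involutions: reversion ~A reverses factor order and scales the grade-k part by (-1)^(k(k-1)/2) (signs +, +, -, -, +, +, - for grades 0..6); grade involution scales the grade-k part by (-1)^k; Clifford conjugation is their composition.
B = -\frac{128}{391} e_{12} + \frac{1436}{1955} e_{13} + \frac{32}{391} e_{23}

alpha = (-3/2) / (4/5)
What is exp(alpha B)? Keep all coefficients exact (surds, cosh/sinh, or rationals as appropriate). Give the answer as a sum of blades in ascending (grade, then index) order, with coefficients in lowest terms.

B^2 term by term: the squares give (-\frac{128}{391})^2*(e_{12})^2 + (\frac{1436}{1955})^2*(e_{13})^2 + (\frac{32}{391})^2*(e_{23})^2 = \frac{16384}{152881}*(+1) + \frac{2062096}{3822025}*(+1) + \frac{1024}{152881}*(-1) = \frac{16}{25} (each basis 2-blade squares to minus the product of its generators' squares); cross terms between blades sharing an index anticommute and cancel. So B^2 = \frac{16}{25}.
B^2 = \frac{16}{25} — hyperbolic case — the even/odd split gives cosh and sinh: l = \frac{4}{5}, alpha*l = - \frac{3}{2}, so exp(alpha B) = cosh(- \frac{3}{2}) + (sinh(- \frac{3}{2})/(\frac{4}{5}))*B = \cosh{\left(\frac{3}{2} \right)} + (- \frac{5 \sinh{\left(\frac{3}{2} \right)}}{4})*B.
Answer: \cosh{\left(\frac{3}{2} \right)} + \frac{160 \sinh{\left(\frac{3}{2} \right)}}{391} e_{12} - \frac{359 \sinh{\left(\frac{3}{2} \right)}}{391} e_{13} - \frac{40 \sinh{\left(\frac{3}{2} \right)}}{391} e_{23}


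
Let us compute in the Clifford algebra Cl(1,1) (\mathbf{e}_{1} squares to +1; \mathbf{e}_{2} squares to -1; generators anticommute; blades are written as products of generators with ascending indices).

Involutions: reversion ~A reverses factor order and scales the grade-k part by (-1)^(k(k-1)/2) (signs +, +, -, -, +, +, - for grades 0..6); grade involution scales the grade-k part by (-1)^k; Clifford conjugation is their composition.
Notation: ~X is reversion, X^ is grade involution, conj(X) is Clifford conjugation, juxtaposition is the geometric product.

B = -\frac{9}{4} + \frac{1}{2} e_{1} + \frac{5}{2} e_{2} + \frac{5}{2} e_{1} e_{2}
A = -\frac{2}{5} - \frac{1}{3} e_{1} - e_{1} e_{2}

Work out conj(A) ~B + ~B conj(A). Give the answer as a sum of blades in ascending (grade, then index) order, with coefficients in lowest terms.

first term: -\frac{43}{30} - \frac{69}{20} e_{1} - \frac{7}{3} e_{2} - \frac{5}{12} e_{1} e_{2}
second term: -\frac{43}{30} + \frac{31}{20} e_{1} + \frac{1}{3} e_{2} - \frac{25}{12} e_{1} e_{2}
Answer: -\frac{43}{15} - \frac{19}{10} e_{1} - 2 e_{2} - \frac{5}{2} e_{1} e_{2}


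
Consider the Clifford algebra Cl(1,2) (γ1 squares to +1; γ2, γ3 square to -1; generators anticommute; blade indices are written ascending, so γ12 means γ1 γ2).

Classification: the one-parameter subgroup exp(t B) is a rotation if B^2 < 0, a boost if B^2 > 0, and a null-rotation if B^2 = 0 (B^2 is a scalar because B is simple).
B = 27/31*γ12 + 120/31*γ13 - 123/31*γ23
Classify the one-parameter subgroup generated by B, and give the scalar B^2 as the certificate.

B^2 term by term: the squares give (27/31)^2*(γ12)^2 + (120/31)^2*(γ13)^2 + (-123/31)^2*(γ23)^2 = 729/961*(+1) + 14400/961*(+1) + 15129/961*(-1) = 0 (each basis 2-blade squares to minus the product of its generators' squares); cross terms between blades sharing an index anticommute and cancel. So B^2 = 0.
Answer: null-rotation, certificate B^2 = 0. Certificate logic: 0 is a conjugation-invariant scalar, so its sign fixes rotation versus boost versus null-rotation outright.


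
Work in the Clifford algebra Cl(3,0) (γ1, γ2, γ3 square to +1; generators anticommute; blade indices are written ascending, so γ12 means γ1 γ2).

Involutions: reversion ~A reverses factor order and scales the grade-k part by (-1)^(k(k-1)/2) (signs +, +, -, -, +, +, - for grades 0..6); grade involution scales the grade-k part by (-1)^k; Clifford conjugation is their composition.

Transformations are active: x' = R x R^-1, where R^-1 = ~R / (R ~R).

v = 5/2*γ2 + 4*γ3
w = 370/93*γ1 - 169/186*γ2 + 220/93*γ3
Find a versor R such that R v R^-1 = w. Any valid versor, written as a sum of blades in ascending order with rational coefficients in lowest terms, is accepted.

A norm check does it: q(v) = q(w) = 89/4, hence R = v + w = 370/93*γ1 + 148/93*γ2 + 592/93*γ3 realises the map — parallel part kept, (v - w)/2 negated, v carried to w.
Answer: 370/93*γ1 + 148/93*γ2 + 592/93*γ3


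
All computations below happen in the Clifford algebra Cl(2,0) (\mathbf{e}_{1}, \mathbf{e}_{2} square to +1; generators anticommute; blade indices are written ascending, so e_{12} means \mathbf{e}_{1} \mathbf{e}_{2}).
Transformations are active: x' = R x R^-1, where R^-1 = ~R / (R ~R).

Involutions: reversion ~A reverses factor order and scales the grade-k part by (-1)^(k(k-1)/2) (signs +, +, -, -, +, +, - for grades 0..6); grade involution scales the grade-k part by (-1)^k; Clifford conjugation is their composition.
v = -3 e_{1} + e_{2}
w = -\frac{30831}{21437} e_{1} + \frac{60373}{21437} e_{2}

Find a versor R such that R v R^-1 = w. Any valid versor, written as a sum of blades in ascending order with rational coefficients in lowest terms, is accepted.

Construction: equal norms (both 10) license R = v + w = -\frac{95142}{21437} e_{1} + \frac{81810}{21437} e_{2} — nothing changes along that direction, while (v - w)/2 changes sign, so v maps onto w.
Answer: -\frac{95142}{21437} e_{1} + \frac{81810}{21437} e_{2}


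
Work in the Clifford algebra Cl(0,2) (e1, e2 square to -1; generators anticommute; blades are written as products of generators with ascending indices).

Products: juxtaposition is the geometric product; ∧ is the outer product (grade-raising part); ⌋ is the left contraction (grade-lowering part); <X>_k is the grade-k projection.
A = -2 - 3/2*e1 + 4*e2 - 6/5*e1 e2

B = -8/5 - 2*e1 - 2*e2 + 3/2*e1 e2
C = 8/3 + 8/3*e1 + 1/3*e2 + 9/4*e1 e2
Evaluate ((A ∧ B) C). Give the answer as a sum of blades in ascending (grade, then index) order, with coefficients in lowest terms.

step 1: 16/5 + 32/5*e1 - 12/5*e2 + 248/25*e1 e2
step 2: -2254/75 + 1267/75*e1 + 168/25*e2 + 3164/75*e1 e2
Answer: -2254/75 + 1267/75*e1 + 168/25*e2 + 3164/75*e1 e2


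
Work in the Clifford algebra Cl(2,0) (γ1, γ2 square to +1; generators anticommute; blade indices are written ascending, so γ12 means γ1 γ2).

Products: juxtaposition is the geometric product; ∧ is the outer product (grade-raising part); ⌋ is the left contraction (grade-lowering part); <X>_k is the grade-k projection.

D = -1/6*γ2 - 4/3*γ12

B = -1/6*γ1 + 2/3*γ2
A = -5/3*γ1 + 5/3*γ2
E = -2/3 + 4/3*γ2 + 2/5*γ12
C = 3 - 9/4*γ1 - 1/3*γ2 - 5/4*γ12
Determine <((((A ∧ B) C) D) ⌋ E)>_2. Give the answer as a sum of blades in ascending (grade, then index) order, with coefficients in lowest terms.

step 1: -5/6*γ12
step 2: -25/24 + 5/18*γ1 - 15/8*γ2 - 5/2*γ12
step 3: -145/48 - 25/12*γ1 - 85/432*γ2 + 145/108*γ12
step 4: 787/648 + 17/216*γ1 - 175/36*γ2 - 29/24*γ12
step 5: -29/24*γ12
Answer: -29/24*γ12


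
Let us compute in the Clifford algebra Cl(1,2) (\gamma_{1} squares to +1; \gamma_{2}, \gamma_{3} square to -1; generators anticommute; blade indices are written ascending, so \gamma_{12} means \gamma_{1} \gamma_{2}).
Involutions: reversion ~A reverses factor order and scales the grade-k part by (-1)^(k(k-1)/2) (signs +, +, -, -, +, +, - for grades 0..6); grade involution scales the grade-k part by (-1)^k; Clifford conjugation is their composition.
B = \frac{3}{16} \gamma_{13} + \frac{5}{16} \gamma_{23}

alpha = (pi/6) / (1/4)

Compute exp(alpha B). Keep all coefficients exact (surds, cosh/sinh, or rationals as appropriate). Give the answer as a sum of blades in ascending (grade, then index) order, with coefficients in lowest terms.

B^2 term by term: the squares give (\frac{3}{16})^2*(\gamma_{13})^2 + (\frac{5}{16})^2*(\gamma_{23})^2 = \frac{9}{256}*(+1) + \frac{25}{256}*(-1) = -\frac{1}{16} (each basis 2-blade squares to minus the product of its generators' squares); cross terms between blades sharing an index anticommute and cancel. So B^2 = -\frac{1}{16}.
B^2 = -\frac{1}{16} — since the square is negative, the closed form is circular: l = \frac{1}{4}, alpha*l = \frac{\pi}{6}, so exp(alpha B) = cos(\frac{\pi}{6}) + (sin(\frac{\pi}{6})/(\frac{1}{4}))*B = \frac{\sqrt{3}}{2} + (2)*B.
Answer: \frac{\sqrt{3}}{2} + \frac{3}{8} \gamma_{13} + \frac{5}{8} \gamma_{23}


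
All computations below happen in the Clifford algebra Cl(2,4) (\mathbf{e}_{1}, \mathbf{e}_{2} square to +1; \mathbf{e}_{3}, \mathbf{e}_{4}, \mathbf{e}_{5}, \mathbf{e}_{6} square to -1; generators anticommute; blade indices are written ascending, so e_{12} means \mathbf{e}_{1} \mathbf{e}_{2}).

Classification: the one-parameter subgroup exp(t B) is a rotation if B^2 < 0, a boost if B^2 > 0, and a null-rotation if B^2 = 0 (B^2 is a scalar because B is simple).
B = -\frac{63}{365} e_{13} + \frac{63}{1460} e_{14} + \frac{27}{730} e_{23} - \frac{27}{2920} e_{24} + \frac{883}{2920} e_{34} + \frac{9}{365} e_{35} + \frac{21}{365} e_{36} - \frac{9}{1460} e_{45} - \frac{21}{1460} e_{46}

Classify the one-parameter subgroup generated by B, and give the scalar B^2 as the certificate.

B^2 term by term: the squares give (-\frac{63}{365})^2*(e_{13})^2 + (\frac{63}{1460})^2*(e_{14})^2 + (\frac{27}{730})^2*(e_{23})^2 + (-\frac{27}{2920})^2*(e_{24})^2 + (\frac{883}{2920})^2*(e_{34})^2 + (\frac{9}{365})^2*(e_{35})^2 + (\frac{21}{365})^2*(e_{36})^2 + (-\frac{9}{1460})^2*(e_{45})^2 + (-\frac{21}{1460})^2*(e_{46})^2 = \frac{3969}{133225}*(+1) + \frac{3969}{2131600}*(+1) + \frac{729}{532900}*(+1) + \frac{729}{8526400}*(+1) + \frac{779689}{8526400}*(-1) + \frac{81}{133225}*(-1) + \frac{441}{133225}*(-1) + \frac{81}{2131600}*(-1) + \frac{441}{2131600}*(-1) = -\frac{1}{16} (each basis 2-blade squares to minus the product of its generators' squares); cross terms between blades sharing an index anticommute and cancel; the commuting (index-disjoint) pairs give grade-4 terms 2*c*c'*(blade product), which cancel blade by blade — e_{1234}: -\frac{1701}{532900} + \frac{1701}{532900} = 0; e_{1345}: \frac{567}{266450} - \frac{567}{266450} = 0; e_{1346}: \frac{1323}{266450} - \frac{1323}{266450} = 0; e_{2345}: -\frac{243}{532900} + \frac{243}{532900} = 0; e_{2346}: -\frac{567}{532900} + \frac{567}{532900} = 0; e_{3456}: \frac{189}{266450} - \frac{189}{266450} = 0 — confirming B is simple. So B^2 = -\frac{1}{16}.
Answer: rotation, certificate B^2 = -\frac{1}{16}. The scalar -\frac{1}{16} is the complete invariant here: its sign names the subgroup type.


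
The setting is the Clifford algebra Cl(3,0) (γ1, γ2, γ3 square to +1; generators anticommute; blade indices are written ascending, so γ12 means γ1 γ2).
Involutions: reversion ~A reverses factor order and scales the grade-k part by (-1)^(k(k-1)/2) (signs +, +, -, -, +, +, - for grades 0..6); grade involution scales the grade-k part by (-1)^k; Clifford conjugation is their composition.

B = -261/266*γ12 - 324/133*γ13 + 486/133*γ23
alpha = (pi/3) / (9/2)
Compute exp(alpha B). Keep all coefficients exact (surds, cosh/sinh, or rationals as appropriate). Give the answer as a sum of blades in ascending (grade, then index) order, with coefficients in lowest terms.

B^2 term by term: the squares give (-261/266)^2*(γ12)^2 + (-324/133)^2*(γ13)^2 + (486/133)^2*(γ23)^2 = 68121/70756*(-1) + 104976/17689*(-1) + 236196/17689*(-1) = -81/4 (each basis 2-blade squares to minus the product of its generators' squares); cross terms between blades sharing an index anticommute and cancel. So B^2 = -81/4.
B^2 = -81/4 — a negative square means the series sums to a rotation: l = 9/2, alpha*l = pi/3, so exp(alpha B) = cos(pi/3) + (sin(pi/3)/(9/2))*B = 1/2 + (sqrt(3)/9)*B.
Answer: 1/2 - 29*sqrt(3)/266*γ12 - 36*sqrt(3)/133*γ13 + 54*sqrt(3)/133*γ23


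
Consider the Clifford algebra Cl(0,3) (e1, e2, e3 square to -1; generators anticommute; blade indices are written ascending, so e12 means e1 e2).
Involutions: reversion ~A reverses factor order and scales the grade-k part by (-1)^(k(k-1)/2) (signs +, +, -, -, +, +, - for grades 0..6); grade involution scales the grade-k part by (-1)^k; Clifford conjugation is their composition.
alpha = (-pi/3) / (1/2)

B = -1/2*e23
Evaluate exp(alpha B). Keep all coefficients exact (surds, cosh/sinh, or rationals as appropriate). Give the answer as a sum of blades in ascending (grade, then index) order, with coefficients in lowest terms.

B^2 = (-1/2)^2*(e23)^2 = 1/4*(-1) = -1/4 (a basis 2-blade squares to minus the product of its generators' squares).
B^2 = -1/4 — the series telescopes trigonometrically here: l = 1/2, alpha*l = -pi/3, so exp(alpha B) = cos(-pi/3) + (sin(-pi/3)/(1/2))*B = 1/2 + (-sqrt(3))*B.
Answer: 1/2 + sqrt(3)/2*e23
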